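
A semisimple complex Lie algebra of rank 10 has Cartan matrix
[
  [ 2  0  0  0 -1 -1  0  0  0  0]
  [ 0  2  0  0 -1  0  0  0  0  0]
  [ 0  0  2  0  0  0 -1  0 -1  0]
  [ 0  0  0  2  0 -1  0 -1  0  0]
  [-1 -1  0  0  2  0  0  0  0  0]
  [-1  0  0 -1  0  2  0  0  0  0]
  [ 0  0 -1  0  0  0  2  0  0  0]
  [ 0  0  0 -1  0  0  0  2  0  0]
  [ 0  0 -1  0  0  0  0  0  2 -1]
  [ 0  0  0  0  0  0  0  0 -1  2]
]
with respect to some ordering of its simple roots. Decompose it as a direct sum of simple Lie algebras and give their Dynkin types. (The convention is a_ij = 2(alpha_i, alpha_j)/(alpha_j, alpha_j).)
The diagram associated to this matrix has two connected components: the simple roots {alpha_3, alpha_7, alpha_9, alpha_10} form a chain of 4 nodes with single edges (A_4), and {alpha_1, alpha_2, alpha_4, alpha_5, alpha_6, alpha_8} form a chain of 6 nodes with single edges (A_6). A semisimple Lie algebra decomposes uniquely as the direct sum of simple ideals, one per connected component of its Dynkin diagram, so g ≅ A_4 ⊕ A_6 (dimension 24 + 48 = 72).

A4 + A6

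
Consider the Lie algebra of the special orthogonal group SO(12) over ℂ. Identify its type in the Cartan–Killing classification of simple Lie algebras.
D6

This is so(12) with 12 even, which has dimension 12(12-1)/2 = 66 and rank 12/2 = 6. In the classification of classical Lie algebras, the orthogonal algebra so(2n) in an even number of variables has type D_n; here n = 6, so the Dynkin diagram is a chain of 4 nodes with a fork of two nodes at one end (D_6). Hence the type is D_6.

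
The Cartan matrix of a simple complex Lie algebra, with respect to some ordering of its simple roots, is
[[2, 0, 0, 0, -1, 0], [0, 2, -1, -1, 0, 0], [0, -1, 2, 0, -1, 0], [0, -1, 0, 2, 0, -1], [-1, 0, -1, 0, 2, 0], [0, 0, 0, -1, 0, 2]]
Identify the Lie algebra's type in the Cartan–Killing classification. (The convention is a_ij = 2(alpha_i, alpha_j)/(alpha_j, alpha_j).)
The matrix has rank 6 with 2's on the diagonal. Reading the off-diagonal entries as Dynkin edges (a single edge where a_ij = a_ji = -1; a double or triple edge where a_ij * a_ji = 2 or 3), the diagram is a chain of 6 nodes with single edges (A_6). One simple-root ordering that puts it in standard form is (alpha_1, alpha_5, alpha_3, alpha_2, alpha_4, alpha_6). So the algebra is type A_6, i.e. sl(7).

A_6 (sl(7))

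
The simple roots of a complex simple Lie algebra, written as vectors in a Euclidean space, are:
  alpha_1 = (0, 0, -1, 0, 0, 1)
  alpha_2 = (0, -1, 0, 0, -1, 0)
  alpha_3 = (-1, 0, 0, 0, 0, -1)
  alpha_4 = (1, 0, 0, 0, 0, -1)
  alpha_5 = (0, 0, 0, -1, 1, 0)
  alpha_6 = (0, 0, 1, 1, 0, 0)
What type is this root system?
type D_6

Compute the Cartan integers a_ij = 2(alpha_i, alpha_j)/(alpha_j, alpha_j); the resulting 6x6 Cartan matrix is
[[2, 0, -1, -1, 0, -1], [0, 2, 0, 0, -1, 0], [-1, 0, 2, 0, 0, 0], [-1, 0, 0, 2, 0, 0], [0, -1, 0, 0, 2, -1], [-1, 0, 0, 0, -1, 2]].
All simple roots have the same length, so the diagram is simply laced. The associated Dynkin diagram is a chain of 4 nodes with a fork of two nodes at one end (D_6), so the type is D_6 (the algebra so(12)).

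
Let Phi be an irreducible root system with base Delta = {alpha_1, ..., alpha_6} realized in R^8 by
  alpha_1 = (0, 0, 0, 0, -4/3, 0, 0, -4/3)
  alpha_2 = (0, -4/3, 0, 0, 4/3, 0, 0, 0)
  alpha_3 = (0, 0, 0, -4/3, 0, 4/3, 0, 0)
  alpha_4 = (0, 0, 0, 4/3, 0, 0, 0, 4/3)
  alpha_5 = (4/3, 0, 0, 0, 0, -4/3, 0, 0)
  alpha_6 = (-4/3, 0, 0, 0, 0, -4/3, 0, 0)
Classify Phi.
D6

Compute the Cartan integers a_ij = 2(alpha_i, alpha_j)/(alpha_j, alpha_j); the resulting 6x6 Cartan matrix is
[[2, -1, 0, -1, 0, 0], [-1, 2, 0, 0, 0, 0], [0, 0, 2, -1, -1, -1], [-1, 0, -1, 2, 0, 0], [0, 0, -1, 0, 2, 0], [0, 0, -1, 0, 0, 2]].
All simple roots have the same length, so the diagram is simply laced. The associated Dynkin diagram is a chain of 4 nodes with a fork of two nodes at one end (D_6), so the type is D_6 (the algebra so(12)).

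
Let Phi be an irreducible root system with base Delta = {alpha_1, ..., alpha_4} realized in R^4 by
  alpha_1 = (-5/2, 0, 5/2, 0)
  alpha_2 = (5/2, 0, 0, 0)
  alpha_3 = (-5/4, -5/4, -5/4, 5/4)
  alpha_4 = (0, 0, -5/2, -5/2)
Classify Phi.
Compute the Cartan integers a_ij = 2(alpha_i, alpha_j)/(alpha_j, alpha_j); the resulting 4x4 Cartan matrix is
[[2, -2, 0, -1], [-1, 2, -1, 0], [0, -1, 2, 0], [-1, 0, 0, 2]].
The roots have two lengths (squared-length ratio 2:1); the short ones are alpha_{2,3}. The associated Dynkin diagram is a chain of 4 nodes with a double edge between the middle two (F_4), so the type is F_4.

F_4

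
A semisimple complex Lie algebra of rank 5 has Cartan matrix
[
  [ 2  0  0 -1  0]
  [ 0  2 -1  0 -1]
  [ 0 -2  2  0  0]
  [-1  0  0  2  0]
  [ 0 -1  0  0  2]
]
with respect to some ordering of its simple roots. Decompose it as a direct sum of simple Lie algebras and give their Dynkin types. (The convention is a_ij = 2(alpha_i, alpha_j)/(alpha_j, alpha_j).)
A_2 + C_3

The diagram associated to this matrix has two connected components: the simple roots {alpha_1, alpha_4} form a chain of 2 nodes with single edges (A_2), and {alpha_2, alpha_3, alpha_5} form a chain of 3 nodes with a double edge at one end; the terminal node there is the unique long simple root (C_3). A semisimple Lie algebra decomposes uniquely as the direct sum of simple ideals, one per connected component of its Dynkin diagram, so g ≅ A_2 ⊕ C_3 (dimension 8 + 21 = 29).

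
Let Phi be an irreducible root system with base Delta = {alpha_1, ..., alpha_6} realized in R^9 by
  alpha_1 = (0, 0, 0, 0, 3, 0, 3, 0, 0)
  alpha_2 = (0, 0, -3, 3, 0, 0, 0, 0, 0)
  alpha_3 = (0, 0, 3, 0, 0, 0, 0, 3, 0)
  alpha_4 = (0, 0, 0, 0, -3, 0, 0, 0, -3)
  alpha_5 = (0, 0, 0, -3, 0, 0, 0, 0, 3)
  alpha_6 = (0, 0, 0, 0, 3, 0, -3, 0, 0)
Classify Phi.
D_6 (so(12))

Compute the Cartan integers a_ij = 2(alpha_i, alpha_j)/(alpha_j, alpha_j); the resulting 6x6 Cartan matrix is
[[2, 0, 0, -1, 0, 0], [0, 2, -1, 0, -1, 0], [0, -1, 2, 0, 0, 0], [-1, 0, 0, 2, -1, -1], [0, -1, 0, -1, 2, 0], [0, 0, 0, -1, 0, 2]].
All simple roots have the same length, so the diagram is simply laced. The associated Dynkin diagram is a chain of 4 nodes with a fork of two nodes at one end (D_6), so the type is D_6 (the algebra so(12)).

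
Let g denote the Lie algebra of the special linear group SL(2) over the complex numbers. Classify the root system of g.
This is sl(2), which has dimension 2^2 - 1 = 3 and rank 2 - 1 = 1 (a Cartan subalgebra is the diagonal traceless matrices). In the classification of classical Lie algebras, the special linear algebra sl(n+1) has type A_n; here n = 1, so the Dynkin diagram is a chain of 1 nodes with single edges (A_1). Hence the type is A_1.

A_1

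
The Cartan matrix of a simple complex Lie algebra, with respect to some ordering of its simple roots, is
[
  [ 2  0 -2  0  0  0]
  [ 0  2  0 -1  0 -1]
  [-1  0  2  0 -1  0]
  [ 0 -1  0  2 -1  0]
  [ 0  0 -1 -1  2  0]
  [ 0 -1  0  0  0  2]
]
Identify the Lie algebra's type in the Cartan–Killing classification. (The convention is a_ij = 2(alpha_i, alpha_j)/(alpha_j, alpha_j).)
The matrix has rank 6 with 2's on the diagonal. Reading the off-diagonal entries as Dynkin edges (a single edge where a_ij = a_ji = -1; a double or triple edge where a_ij * a_ji = 2 or 3), the diagram is a chain of 6 nodes with a double edge at one end; the terminal node there is the unique long simple root (C_6). One simple-root ordering that puts it in standard form is (alpha_6, alpha_2, alpha_4, alpha_5, alpha_3, alpha_1). So the algebra is type C_6, i.e. sp(12).

C_6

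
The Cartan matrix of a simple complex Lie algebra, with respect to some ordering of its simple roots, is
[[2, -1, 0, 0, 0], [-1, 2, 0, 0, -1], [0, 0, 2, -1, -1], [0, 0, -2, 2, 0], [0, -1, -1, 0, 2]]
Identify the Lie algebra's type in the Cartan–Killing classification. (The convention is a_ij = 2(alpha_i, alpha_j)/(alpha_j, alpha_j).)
type C_5

The matrix has rank 5 with 2's on the diagonal. Reading the off-diagonal entries as Dynkin edges (a single edge where a_ij = a_ji = -1; a double or triple edge where a_ij * a_ji = 2 or 3), the diagram is a chain of 5 nodes with a double edge at one end; the terminal node there is the unique long simple root (C_5). One simple-root ordering that puts it in standard form is (alpha_1, alpha_2, alpha_5, alpha_3, alpha_4). So the algebra is type C_5, i.e. sp(10).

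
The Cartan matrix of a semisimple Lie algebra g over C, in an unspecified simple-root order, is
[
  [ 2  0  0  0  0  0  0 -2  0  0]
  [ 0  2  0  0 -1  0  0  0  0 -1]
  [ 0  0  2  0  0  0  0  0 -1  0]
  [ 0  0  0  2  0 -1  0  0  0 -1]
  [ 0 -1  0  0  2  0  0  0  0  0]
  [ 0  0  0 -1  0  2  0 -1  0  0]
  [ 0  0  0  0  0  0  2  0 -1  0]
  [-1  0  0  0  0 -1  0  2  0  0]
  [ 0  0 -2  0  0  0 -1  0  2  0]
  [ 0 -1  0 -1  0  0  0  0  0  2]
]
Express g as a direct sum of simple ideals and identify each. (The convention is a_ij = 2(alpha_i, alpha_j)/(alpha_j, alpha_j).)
B_3 (so(7)) ⊕ C_7 (sp(14))

The diagram associated to this matrix has two connected components: the simple roots {alpha_3, alpha_7, alpha_9} form a chain of 3 nodes with a double edge at one end; the terminal node there is the unique short simple root (B_3), and {alpha_1, alpha_2, alpha_4, alpha_5, alpha_6, alpha_8, alpha_10} form a chain of 7 nodes with a double edge at one end; the terminal node there is the unique long simple root (C_7). A semisimple Lie algebra decomposes uniquely as the direct sum of simple ideals, one per connected component of its Dynkin diagram, so g ≅ B_3 ⊕ C_7 (dimension 21 + 105 = 126).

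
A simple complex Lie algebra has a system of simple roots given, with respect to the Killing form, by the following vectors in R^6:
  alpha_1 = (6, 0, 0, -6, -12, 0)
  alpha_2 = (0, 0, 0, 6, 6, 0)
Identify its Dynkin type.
G2

Compute the Cartan integers a_ij = 2(alpha_i, alpha_j)/(alpha_j, alpha_j); the resulting 2x2 Cartan matrix is
[[2, -3], [-1, 2]].
The roots have two lengths (squared-length ratio 3:1); the short ones are alpha_{2}. The associated Dynkin diagram is two nodes joined by a triple edge (G_2), so the type is G_2.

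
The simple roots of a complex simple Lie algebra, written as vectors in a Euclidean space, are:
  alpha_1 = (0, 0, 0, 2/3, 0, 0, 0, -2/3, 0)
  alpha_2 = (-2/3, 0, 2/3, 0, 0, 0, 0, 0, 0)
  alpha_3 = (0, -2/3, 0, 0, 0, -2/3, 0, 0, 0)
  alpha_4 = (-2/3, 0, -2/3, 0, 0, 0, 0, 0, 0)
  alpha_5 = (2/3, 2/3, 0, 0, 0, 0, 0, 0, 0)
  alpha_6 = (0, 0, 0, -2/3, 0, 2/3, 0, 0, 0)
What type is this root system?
Compute the Cartan integers a_ij = 2(alpha_i, alpha_j)/(alpha_j, alpha_j); the resulting 6x6 Cartan matrix is
[[2, 0, 0, 0, 0, -1], [0, 2, 0, 0, -1, 0], [0, 0, 2, 0, -1, -1], [0, 0, 0, 2, -1, 0], [0, -1, -1, -1, 2, 0], [-1, 0, -1, 0, 0, 2]].
All simple roots have the same length, so the diagram is simply laced. The associated Dynkin diagram is a chain of 4 nodes with a fork of two nodes at one end (D_6), so the type is D_6 (the algebra so(12)).

D6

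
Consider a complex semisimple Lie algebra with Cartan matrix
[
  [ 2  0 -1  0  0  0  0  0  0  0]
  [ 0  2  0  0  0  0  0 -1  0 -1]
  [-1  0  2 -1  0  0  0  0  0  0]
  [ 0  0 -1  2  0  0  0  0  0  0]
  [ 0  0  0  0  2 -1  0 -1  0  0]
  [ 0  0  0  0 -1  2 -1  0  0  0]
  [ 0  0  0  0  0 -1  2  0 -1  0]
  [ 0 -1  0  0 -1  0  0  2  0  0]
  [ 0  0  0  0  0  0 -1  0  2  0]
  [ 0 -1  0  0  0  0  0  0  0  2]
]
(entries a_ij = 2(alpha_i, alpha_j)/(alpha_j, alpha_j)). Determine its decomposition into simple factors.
The diagram associated to this matrix has two connected components: the simple roots {alpha_1, alpha_3, alpha_4} form a chain of 3 nodes with single edges (A_3), and {alpha_2, alpha_5, alpha_6, alpha_7, alpha_8, alpha_9, alpha_10} form a chain of 7 nodes with single edges (A_7). A semisimple Lie algebra decomposes uniquely as the direct sum of simple ideals, one per connected component of its Dynkin diagram, so g ≅ A_3 ⊕ A_7 (dimension 15 + 63 = 78).

A_3 + A_7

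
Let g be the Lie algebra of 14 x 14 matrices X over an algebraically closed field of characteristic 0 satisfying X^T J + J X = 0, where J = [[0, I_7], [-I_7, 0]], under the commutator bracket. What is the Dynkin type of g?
This is sp(14), which has dimension 14(14+1)/2 = 105 and rank 14/2 = 7. In the classification of classical Lie algebras, the symplectic algebra sp(2n) has type C_n; here n = 7, so the Dynkin diagram is a chain of 7 nodes with a double edge at one end; the terminal node there is the unique long simple root (C_7). Hence the type is C_7.

C7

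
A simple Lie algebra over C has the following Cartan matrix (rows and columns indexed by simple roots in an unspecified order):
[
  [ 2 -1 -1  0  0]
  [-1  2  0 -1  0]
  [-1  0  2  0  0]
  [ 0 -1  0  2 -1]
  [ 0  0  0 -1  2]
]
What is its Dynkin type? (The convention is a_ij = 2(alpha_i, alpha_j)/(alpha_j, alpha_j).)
The matrix has rank 5 with 2's on the diagonal. Reading the off-diagonal entries as Dynkin edges (a single edge where a_ij = a_ji = -1; a double or triple edge where a_ij * a_ji = 2 or 3), the diagram is a chain of 5 nodes with single edges (A_5). One simple-root ordering that puts it in standard form is (alpha_5, alpha_4, alpha_2, alpha_1, alpha_3). So the algebra is type A_5, i.e. sl(6).

type A_5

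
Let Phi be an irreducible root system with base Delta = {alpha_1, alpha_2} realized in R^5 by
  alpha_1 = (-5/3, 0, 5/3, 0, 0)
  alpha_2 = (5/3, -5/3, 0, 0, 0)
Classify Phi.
A2

Compute the Cartan integers a_ij = 2(alpha_i, alpha_j)/(alpha_j, alpha_j); the resulting 2x2 Cartan matrix is
[[2, -1], [-1, 2]].
All simple roots have the same length, so the diagram is simply laced. The associated Dynkin diagram is a chain of 2 nodes with single edges (A_2), so the type is A_2 (the algebra sl(3)).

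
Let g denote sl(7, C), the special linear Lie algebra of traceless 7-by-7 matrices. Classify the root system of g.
This is sl(7), which has dimension 7^2 - 1 = 48 and rank 7 - 1 = 6 (a Cartan subalgebra is the diagonal traceless matrices). In the classification of classical Lie algebras, the special linear algebra sl(n+1) has type A_n; here n = 6, so the Dynkin diagram is a chain of 6 nodes with single edges (A_6). Hence the type is A_6.

A_6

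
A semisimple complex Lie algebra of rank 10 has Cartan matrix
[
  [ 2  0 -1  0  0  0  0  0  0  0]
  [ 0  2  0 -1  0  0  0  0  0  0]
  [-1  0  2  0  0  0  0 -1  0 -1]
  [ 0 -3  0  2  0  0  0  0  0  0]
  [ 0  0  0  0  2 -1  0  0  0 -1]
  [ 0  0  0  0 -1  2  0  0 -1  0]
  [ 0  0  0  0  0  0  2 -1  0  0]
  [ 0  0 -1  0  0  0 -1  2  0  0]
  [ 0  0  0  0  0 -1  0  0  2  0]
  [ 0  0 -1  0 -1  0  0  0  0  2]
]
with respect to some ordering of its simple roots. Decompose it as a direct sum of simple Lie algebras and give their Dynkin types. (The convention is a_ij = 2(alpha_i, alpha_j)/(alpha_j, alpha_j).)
The diagram associated to this matrix has two connected components: the simple roots {alpha_1, alpha_3, alpha_5, alpha_6, alpha_7, alpha_8, alpha_9, alpha_10} form a chain of 7 nodes with one extra node attached to the third node from one end (E_8), and {alpha_2, alpha_4} form two nodes joined by a triple edge (G_2). A semisimple Lie algebra decomposes uniquely as the direct sum of simple ideals, one per connected component of its Dynkin diagram, so g ≅ E_8 ⊕ G_2 (dimension 248 + 14 = 262).

E8 ⊕ G2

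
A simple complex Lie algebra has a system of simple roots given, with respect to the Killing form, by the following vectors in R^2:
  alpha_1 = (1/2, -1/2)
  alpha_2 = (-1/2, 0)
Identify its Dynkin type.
Compute the Cartan integers a_ij = 2(alpha_i, alpha_j)/(alpha_j, alpha_j); the resulting 2x2 Cartan matrix is
[[2, -2], [-1, 2]].
The roots have two lengths (squared-length ratio 2:1); the short ones are alpha_{2}. The associated Dynkin diagram is a chain of 2 nodes with a double edge at one end; the terminal node there is the unique short simple root (B_2), so the type is B_2 (the algebra so(5)).

B_2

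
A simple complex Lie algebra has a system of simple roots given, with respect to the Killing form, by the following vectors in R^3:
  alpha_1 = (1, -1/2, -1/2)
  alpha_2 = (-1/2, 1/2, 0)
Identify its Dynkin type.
G2

Compute the Cartan integers a_ij = 2(alpha_i, alpha_j)/(alpha_j, alpha_j); the resulting 2x2 Cartan matrix is
[[2, -3], [-1, 2]].
The roots have two lengths (squared-length ratio 3:1); the short ones are alpha_{2}. The associated Dynkin diagram is two nodes joined by a triple edge (G_2), so the type is G_2.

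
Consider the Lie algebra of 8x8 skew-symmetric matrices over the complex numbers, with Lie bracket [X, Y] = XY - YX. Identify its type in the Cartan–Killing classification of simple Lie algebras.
This is so(8) with 8 even, which has dimension 8(8-1)/2 = 28 and rank 8/2 = 4. In the classification of classical Lie algebras, the orthogonal algebra so(2n) in an even number of variables has type D_n; here n = 4, so the Dynkin diagram is a chain of 2 nodes with a fork of two nodes at one end (D_4). Hence the type is D_4.

type D_4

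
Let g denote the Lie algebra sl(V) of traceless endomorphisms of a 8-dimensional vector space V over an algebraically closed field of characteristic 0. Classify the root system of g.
A_7

This is sl(8), which has dimension 8^2 - 1 = 63 and rank 8 - 1 = 7 (a Cartan subalgebra is the diagonal traceless matrices). In the classification of classical Lie algebras, the special linear algebra sl(n+1) has type A_n; here n = 7, so the Dynkin diagram is a chain of 7 nodes with single edges (A_7). Hence the type is A_7.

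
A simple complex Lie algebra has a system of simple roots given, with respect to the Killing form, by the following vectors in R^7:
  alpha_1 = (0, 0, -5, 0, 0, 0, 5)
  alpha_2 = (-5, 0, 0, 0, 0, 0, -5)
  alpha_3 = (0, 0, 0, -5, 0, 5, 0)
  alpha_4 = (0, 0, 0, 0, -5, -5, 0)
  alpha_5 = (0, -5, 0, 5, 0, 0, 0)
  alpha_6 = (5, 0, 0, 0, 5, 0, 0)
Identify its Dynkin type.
Compute the Cartan integers a_ij = 2(alpha_i, alpha_j)/(alpha_j, alpha_j); the resulting 6x6 Cartan matrix is
[[2, -1, 0, 0, 0, 0], [-1, 2, 0, 0, 0, -1], [0, 0, 2, -1, -1, 0], [0, 0, -1, 2, 0, -1], [0, 0, -1, 0, 2, 0], [0, -1, 0, -1, 0, 2]].
All simple roots have the same length, so the diagram is simply laced. The associated Dynkin diagram is a chain of 6 nodes with single edges (A_6), so the type is A_6 (the algebra sl(7)).

type A_6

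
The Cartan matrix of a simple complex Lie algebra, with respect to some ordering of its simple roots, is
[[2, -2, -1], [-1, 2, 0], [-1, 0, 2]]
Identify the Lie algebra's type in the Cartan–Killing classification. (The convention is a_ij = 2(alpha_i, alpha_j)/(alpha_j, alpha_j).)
The matrix has rank 3 with 2's on the diagonal. Reading the off-diagonal entries as Dynkin edges (a single edge where a_ij = a_ji = -1; a double or triple edge where a_ij * a_ji = 2 or 3), the diagram is a chain of 3 nodes with a double edge at one end; the terminal node there is the unique short simple root (B_3). One simple-root ordering that puts it in standard form is (alpha_3, alpha_1, alpha_2). So the algebra is type B_3, i.e. so(7).

B_3 (so(7))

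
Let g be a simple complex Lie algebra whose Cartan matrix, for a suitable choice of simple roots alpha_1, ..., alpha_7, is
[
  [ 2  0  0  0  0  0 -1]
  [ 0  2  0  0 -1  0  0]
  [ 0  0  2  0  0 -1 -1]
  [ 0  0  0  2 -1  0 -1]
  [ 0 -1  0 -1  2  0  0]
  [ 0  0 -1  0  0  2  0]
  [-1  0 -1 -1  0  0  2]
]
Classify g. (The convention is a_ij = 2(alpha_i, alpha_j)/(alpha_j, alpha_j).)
The matrix has rank 7 with 2's on the diagonal. Reading the off-diagonal entries as Dynkin edges (a single edge where a_ij = a_ji = -1; a double or triple edge where a_ij * a_ji = 2 or 3), the diagram is a chain of 6 nodes with one extra node attached to the third node from one end (E_7). One simple-root ordering that puts it in standard form is (alpha_6, alpha_1, alpha_3, alpha_7, alpha_4, alpha_5, alpha_2). So the algebra is type E_7.

E_7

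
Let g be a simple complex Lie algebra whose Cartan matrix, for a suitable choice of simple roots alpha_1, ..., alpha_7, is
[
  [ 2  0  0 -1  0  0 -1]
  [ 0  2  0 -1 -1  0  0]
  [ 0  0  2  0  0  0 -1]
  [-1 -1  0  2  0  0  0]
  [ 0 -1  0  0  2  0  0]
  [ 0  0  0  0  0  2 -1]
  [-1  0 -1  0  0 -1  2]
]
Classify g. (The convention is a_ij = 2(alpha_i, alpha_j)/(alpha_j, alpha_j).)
The matrix has rank 7 with 2's on the diagonal. Reading the off-diagonal entries as Dynkin edges (a single edge where a_ij = a_ji = -1; a double or triple edge where a_ij * a_ji = 2 or 3), the diagram is a chain of 5 nodes with a fork of two nodes at one end (D_7). One simple-root ordering that puts it in standard form is (alpha_5, alpha_2, alpha_4, alpha_1, alpha_7, alpha_3, alpha_6). So the algebra is type D_7, i.e. so(14).

D_7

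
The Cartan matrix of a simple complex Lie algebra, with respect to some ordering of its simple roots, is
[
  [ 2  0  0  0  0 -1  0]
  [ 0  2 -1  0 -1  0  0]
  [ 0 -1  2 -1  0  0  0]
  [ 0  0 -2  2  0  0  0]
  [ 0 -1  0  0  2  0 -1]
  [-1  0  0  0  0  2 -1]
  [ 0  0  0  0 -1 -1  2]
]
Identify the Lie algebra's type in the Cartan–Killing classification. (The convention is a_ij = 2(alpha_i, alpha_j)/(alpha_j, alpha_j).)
The matrix has rank 7 with 2's on the diagonal. Reading the off-diagonal entries as Dynkin edges (a single edge where a_ij = a_ji = -1; a double or triple edge where a_ij * a_ji = 2 or 3), the diagram is a chain of 7 nodes with a double edge at one end; the terminal node there is the unique long simple root (C_7). One simple-root ordering that puts it in standard form is (alpha_1, alpha_6, alpha_7, alpha_5, alpha_2, alpha_3, alpha_4). So the algebra is type C_7, i.e. sp(14).

type C_7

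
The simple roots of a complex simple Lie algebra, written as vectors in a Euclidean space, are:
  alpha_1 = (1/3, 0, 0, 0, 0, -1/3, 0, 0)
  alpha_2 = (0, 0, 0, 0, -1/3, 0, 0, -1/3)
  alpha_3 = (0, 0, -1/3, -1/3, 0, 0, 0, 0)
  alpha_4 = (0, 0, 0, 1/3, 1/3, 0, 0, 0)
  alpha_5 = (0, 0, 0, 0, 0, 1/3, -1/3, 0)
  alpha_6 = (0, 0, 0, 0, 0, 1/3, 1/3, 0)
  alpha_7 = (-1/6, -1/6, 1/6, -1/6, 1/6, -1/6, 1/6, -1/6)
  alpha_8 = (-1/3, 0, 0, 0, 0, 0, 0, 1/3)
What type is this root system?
E_8

Compute the Cartan integers a_ij = 2(alpha_i, alpha_j)/(alpha_j, alpha_j); the resulting 8x8 Cartan matrix is
[[2, 0, 0, 0, -1, -1, 0, -1], [0, 2, 0, -1, 0, 0, 0, -1], [0, 0, 2, -1, 0, 0, 0, 0], [0, -1, -1, 2, 0, 0, 0, 0], [-1, 0, 0, 0, 2, 0, -1, 0], [-1, 0, 0, 0, 0, 2, 0, 0], [0, 0, 0, 0, -1, 0, 2, 0], [-1, -1, 0, 0, 0, 0, 0, 2]].
All simple roots have the same length, so the diagram is simply laced. The associated Dynkin diagram is a chain of 7 nodes with one extra node attached to the third node from one end (E_8), so the type is E_8.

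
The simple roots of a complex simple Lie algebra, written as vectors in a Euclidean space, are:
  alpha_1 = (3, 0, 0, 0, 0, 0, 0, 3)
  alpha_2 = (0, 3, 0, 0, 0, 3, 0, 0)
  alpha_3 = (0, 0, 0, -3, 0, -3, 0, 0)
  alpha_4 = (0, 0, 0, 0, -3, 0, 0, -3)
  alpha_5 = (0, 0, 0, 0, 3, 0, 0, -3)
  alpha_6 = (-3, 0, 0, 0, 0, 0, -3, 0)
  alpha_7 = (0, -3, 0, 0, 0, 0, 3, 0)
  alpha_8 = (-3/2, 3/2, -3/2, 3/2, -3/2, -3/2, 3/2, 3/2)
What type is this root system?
Compute the Cartan integers a_ij = 2(alpha_i, alpha_j)/(alpha_j, alpha_j); the resulting 8x8 Cartan matrix is
[[2, 0, 0, -1, -1, -1, 0, 0], [0, 2, -1, 0, 0, 0, -1, 0], [0, -1, 2, 0, 0, 0, 0, 0], [-1, 0, 0, 2, 0, 0, 0, 0], [-1, 0, 0, 0, 2, 0, 0, -1], [-1, 0, 0, 0, 0, 2, -1, 0], [0, -1, 0, 0, 0, -1, 2, 0], [0, 0, 0, 0, -1, 0, 0, 2]].
All simple roots have the same length, so the diagram is simply laced. The associated Dynkin diagram is a chain of 7 nodes with one extra node attached to the third node from one end (E_8), so the type is E_8.

E8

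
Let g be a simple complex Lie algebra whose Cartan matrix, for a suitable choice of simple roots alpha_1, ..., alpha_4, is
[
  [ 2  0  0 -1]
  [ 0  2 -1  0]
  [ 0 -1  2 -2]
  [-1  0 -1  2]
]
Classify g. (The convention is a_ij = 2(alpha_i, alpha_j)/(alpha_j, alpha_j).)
F_4

The matrix has rank 4 with 2's on the diagonal. Reading the off-diagonal entries as Dynkin edges (a single edge where a_ij = a_ji = -1; a double or triple edge where a_ij * a_ji = 2 or 3), the diagram is a chain of 4 nodes with a double edge between the middle two (F_4). One simple-root ordering that puts it in standard form is (alpha_2, alpha_3, alpha_4, alpha_1). So the algebra is type F_4.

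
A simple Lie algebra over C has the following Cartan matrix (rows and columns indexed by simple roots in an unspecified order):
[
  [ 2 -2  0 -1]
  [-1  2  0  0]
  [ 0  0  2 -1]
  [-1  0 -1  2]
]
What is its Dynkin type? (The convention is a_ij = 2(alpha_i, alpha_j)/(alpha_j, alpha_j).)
type B_4

The matrix has rank 4 with 2's on the diagonal. Reading the off-diagonal entries as Dynkin edges (a single edge where a_ij = a_ji = -1; a double or triple edge where a_ij * a_ji = 2 or 3), the diagram is a chain of 4 nodes with a double edge at one end; the terminal node there is the unique short simple root (B_4). One simple-root ordering that puts it in standard form is (alpha_3, alpha_4, alpha_1, alpha_2). So the algebra is type B_4, i.e. so(9).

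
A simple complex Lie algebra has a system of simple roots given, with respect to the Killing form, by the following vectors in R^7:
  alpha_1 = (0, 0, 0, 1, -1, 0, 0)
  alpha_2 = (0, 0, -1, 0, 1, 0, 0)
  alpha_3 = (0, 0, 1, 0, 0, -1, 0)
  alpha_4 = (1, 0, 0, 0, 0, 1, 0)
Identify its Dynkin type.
Compute the Cartan integers a_ij = 2(alpha_i, alpha_j)/(alpha_j, alpha_j); the resulting 4x4 Cartan matrix is
[[2, -1, 0, 0], [-1, 2, -1, 0], [0, -1, 2, -1], [0, 0, -1, 2]].
All simple roots have the same length, so the diagram is simply laced. The associated Dynkin diagram is a chain of 4 nodes with single edges (A_4), so the type is A_4 (the algebra sl(5)).

A_4 (sl(5))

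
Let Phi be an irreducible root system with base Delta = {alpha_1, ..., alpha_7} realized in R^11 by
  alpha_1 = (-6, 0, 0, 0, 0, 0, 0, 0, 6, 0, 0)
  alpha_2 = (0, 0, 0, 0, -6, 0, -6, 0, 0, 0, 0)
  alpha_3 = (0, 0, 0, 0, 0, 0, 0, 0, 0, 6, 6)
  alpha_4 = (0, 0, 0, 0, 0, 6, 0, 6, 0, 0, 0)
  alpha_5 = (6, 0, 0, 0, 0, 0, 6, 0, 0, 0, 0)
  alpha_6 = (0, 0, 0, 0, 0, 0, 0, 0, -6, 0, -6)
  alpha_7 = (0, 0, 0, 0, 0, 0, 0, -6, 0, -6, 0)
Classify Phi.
A_7

Compute the Cartan integers a_ij = 2(alpha_i, alpha_j)/(alpha_j, alpha_j); the resulting 7x7 Cartan matrix is
[[2, 0, 0, 0, -1, -1, 0], [0, 2, 0, 0, -1, 0, 0], [0, 0, 2, 0, 0, -1, -1], [0, 0, 0, 2, 0, 0, -1], [-1, -1, 0, 0, 2, 0, 0], [-1, 0, -1, 0, 0, 2, 0], [0, 0, -1, -1, 0, 0, 2]].
All simple roots have the same length, so the diagram is simply laced. The associated Dynkin diagram is a chain of 7 nodes with single edges (A_7), so the type is A_7 (the algebra sl(8)).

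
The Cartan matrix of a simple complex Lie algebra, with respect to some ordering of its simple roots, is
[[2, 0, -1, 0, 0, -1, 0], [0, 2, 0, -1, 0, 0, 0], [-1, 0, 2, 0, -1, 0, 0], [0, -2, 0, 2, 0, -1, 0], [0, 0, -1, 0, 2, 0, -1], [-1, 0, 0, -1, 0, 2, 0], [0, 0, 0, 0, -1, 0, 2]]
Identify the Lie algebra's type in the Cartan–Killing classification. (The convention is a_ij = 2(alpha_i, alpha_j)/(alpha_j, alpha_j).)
type B_7

The matrix has rank 7 with 2's on the diagonal. Reading the off-diagonal entries as Dynkin edges (a single edge where a_ij = a_ji = -1; a double or triple edge where a_ij * a_ji = 2 or 3), the diagram is a chain of 7 nodes with a double edge at one end; the terminal node there is the unique short simple root (B_7). One simple-root ordering that puts it in standard form is (alpha_7, alpha_5, alpha_3, alpha_1, alpha_6, alpha_4, alpha_2). So the algebra is type B_7, i.e. so(15).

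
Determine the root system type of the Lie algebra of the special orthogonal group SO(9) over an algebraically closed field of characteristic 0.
B_4

This is so(9) with 9 odd, which has dimension 9(9-1)/2 = 36 and rank (9-1)/2 = 4. In the classification of classical Lie algebras, the orthogonal algebra so(2n+1) in an odd number of variables has type B_n; here n = 4, so the Dynkin diagram is a chain of 4 nodes with a double edge at one end; the terminal node there is the unique short simple root (B_4). Hence the type is B_4.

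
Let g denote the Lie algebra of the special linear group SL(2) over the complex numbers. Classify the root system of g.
type A_1

This is sl(2), which has dimension 2^2 - 1 = 3 and rank 2 - 1 = 1 (a Cartan subalgebra is the diagonal traceless matrices). In the classification of classical Lie algebras, the special linear algebra sl(n+1) has type A_n; here n = 1, so the Dynkin diagram is a chain of 1 nodes with single edges (A_1). Hence the type is A_1.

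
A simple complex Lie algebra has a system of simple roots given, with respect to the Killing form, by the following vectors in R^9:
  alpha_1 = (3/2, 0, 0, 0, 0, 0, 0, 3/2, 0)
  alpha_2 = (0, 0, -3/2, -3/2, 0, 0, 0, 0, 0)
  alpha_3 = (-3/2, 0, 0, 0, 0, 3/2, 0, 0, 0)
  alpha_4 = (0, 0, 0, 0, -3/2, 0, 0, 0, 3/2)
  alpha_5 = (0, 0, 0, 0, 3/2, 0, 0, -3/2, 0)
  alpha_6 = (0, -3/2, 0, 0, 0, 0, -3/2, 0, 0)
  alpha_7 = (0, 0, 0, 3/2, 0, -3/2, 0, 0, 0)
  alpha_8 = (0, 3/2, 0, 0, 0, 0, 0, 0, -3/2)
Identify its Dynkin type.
Compute the Cartan integers a_ij = 2(alpha_i, alpha_j)/(alpha_j, alpha_j); the resulting 8x8 Cartan matrix is
[[2, 0, -1, 0, -1, 0, 0, 0], [0, 2, 0, 0, 0, 0, -1, 0], [-1, 0, 2, 0, 0, 0, -1, 0], [0, 0, 0, 2, -1, 0, 0, -1], [-1, 0, 0, -1, 2, 0, 0, 0], [0, 0, 0, 0, 0, 2, 0, -1], [0, -1, -1, 0, 0, 0, 2, 0], [0, 0, 0, -1, 0, -1, 0, 2]].
All simple roots have the same length, so the diagram is simply laced. The associated Dynkin diagram is a chain of 8 nodes with single edges (A_8), so the type is A_8 (the algebra sl(9)).

A_8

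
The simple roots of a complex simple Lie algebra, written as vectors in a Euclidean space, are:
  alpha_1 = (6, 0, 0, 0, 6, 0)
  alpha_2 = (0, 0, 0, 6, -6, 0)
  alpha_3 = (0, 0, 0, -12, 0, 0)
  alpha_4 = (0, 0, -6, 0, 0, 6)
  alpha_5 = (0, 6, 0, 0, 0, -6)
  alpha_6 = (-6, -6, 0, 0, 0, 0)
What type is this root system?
Compute the Cartan integers a_ij = 2(alpha_i, alpha_j)/(alpha_j, alpha_j); the resulting 6x6 Cartan matrix is
[[2, -1, 0, 0, 0, -1], [-1, 2, -1, 0, 0, 0], [0, -2, 2, 0, 0, 0], [0, 0, 0, 2, -1, 0], [0, 0, 0, -1, 2, -1], [-1, 0, 0, 0, -1, 2]].
The roots have two lengths (squared-length ratio 2:1); the short ones are alpha_{1,2,4,5,6}. The associated Dynkin diagram is a chain of 6 nodes with a double edge at one end; the terminal node there is the unique long simple root (C_6), so the type is C_6 (the algebra sp(12)).

C_6 (sp(12))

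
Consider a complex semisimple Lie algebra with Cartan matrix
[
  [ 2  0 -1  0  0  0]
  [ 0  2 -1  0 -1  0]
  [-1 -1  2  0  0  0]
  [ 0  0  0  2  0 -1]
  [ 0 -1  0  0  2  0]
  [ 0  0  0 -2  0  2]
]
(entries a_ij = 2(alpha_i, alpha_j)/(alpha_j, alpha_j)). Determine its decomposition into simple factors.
The diagram associated to this matrix has two connected components: the simple roots {alpha_1, alpha_2, alpha_3, alpha_5} form a chain of 4 nodes with single edges (A_4), and {alpha_4, alpha_6} form a chain of 2 nodes with a double edge at one end; the terminal node there is the unique short simple root (B_2). A semisimple Lie algebra decomposes uniquely as the direct sum of simple ideals, one per connected component of its Dynkin diagram, so g ≅ A_4 ⊕ B_2 (dimension 24 + 10 = 34).

A_4 (sl(5)) + B_2 (so(5))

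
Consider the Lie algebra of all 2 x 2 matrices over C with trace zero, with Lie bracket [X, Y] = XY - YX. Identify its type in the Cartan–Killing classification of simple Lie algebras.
This is sl(2), which has dimension 2^2 - 1 = 3 and rank 2 - 1 = 1 (a Cartan subalgebra is the diagonal traceless matrices). In the classification of classical Lie algebras, the special linear algebra sl(n+1) has type A_n; here n = 1, so the Dynkin diagram is a chain of 1 nodes with single edges (A_1). Hence the type is A_1.

A1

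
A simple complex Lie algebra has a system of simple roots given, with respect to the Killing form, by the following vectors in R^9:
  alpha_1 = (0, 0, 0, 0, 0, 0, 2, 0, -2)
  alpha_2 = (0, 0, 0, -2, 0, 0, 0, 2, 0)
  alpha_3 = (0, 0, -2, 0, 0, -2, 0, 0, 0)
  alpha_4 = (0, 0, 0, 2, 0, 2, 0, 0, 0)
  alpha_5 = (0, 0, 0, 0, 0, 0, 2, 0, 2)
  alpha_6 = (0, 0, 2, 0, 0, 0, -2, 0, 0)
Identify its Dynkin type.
type D_6

Compute the Cartan integers a_ij = 2(alpha_i, alpha_j)/(alpha_j, alpha_j); the resulting 6x6 Cartan matrix is
[[2, 0, 0, 0, 0, -1], [0, 2, 0, -1, 0, 0], [0, 0, 2, -1, 0, -1], [0, -1, -1, 2, 0, 0], [0, 0, 0, 0, 2, -1], [-1, 0, -1, 0, -1, 2]].
All simple roots have the same length, so the diagram is simply laced. The associated Dynkin diagram is a chain of 4 nodes with a fork of two nodes at one end (D_6), so the type is D_6 (the algebra so(12)).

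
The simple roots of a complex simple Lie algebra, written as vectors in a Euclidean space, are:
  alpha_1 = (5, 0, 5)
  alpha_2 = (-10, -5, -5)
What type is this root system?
Compute the Cartan integers a_ij = 2(alpha_i, alpha_j)/(alpha_j, alpha_j); the resulting 2x2 Cartan matrix is
[[2, -1], [-3, 2]].
The roots have two lengths (squared-length ratio 3:1); the short ones are alpha_{1}. The associated Dynkin diagram is two nodes joined by a triple edge (G_2), so the type is G_2.

G_2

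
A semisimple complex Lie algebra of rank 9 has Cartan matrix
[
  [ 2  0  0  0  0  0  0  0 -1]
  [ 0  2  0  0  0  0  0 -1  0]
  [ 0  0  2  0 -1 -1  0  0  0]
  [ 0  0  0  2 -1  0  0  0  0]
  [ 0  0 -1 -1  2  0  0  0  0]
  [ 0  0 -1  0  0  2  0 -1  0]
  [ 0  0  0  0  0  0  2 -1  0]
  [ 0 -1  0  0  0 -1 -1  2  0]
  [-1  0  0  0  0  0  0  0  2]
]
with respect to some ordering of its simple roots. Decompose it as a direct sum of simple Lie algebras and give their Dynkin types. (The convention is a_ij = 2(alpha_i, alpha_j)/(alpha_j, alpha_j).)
A2 ⊕ D7

The diagram associated to this matrix has two connected components: the simple roots {alpha_1, alpha_9} form a chain of 2 nodes with single edges (A_2), and {alpha_2, alpha_3, alpha_4, alpha_5, alpha_6, alpha_7, alpha_8} form a chain of 5 nodes with a fork of two nodes at one end (D_7). A semisimple Lie algebra decomposes uniquely as the direct sum of simple ideals, one per connected component of its Dynkin diagram, so g ≅ A_2 ⊕ D_7 (dimension 8 + 91 = 99).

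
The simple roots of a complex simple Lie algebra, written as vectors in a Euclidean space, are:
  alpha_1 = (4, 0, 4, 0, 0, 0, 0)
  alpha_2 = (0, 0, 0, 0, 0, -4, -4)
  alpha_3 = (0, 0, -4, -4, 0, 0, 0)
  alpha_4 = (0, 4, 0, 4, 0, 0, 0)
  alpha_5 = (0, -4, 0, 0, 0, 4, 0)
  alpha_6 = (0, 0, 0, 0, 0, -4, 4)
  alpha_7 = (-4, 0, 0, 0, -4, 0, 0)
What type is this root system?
Compute the Cartan integers a_ij = 2(alpha_i, alpha_j)/(alpha_j, alpha_j); the resulting 7x7 Cartan matrix is
[[2, 0, -1, 0, 0, 0, -1], [0, 2, 0, 0, -1, 0, 0], [-1, 0, 2, -1, 0, 0, 0], [0, 0, -1, 2, -1, 0, 0], [0, -1, 0, -1, 2, -1, 0], [0, 0, 0, 0, -1, 2, 0], [-1, 0, 0, 0, 0, 0, 2]].
All simple roots have the same length, so the diagram is simply laced. The associated Dynkin diagram is a chain of 5 nodes with a fork of two nodes at one end (D_7), so the type is D_7 (the algebra so(14)).

D_7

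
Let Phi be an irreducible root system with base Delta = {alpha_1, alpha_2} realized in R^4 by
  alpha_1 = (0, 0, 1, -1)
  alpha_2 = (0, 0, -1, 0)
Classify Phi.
Compute the Cartan integers a_ij = 2(alpha_i, alpha_j)/(alpha_j, alpha_j); the resulting 2x2 Cartan matrix is
[[2, -2], [-1, 2]].
The roots have two lengths (squared-length ratio 2:1); the short ones are alpha_{2}. The associated Dynkin diagram is a chain of 2 nodes with a double edge at one end; the terminal node there is the unique short simple root (B_2), so the type is B_2 (the algebra so(5)).

B_2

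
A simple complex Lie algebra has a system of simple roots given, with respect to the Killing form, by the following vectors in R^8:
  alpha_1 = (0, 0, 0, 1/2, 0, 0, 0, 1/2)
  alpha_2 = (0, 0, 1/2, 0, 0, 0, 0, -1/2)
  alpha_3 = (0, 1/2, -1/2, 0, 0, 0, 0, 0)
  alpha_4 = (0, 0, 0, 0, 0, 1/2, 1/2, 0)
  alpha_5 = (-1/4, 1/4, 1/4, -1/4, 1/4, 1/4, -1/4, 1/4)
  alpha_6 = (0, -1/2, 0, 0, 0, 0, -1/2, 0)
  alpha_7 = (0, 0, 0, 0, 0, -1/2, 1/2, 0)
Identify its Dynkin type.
Compute the Cartan integers a_ij = 2(alpha_i, alpha_j)/(alpha_j, alpha_j); the resulting 7x7 Cartan matrix is
[[2, -1, 0, 0, 0, 0, 0], [-1, 2, -1, 0, 0, 0, 0], [0, -1, 2, 0, 0, -1, 0], [0, 0, 0, 2, 0, -1, 0], [0, 0, 0, 0, 2, 0, -1], [0, 0, -1, -1, 0, 2, -1], [0, 0, 0, 0, -1, -1, 2]].
All simple roots have the same length, so the diagram is simply laced. The associated Dynkin diagram is a chain of 6 nodes with one extra node attached to the third node from one end (E_7), so the type is E_7.

E7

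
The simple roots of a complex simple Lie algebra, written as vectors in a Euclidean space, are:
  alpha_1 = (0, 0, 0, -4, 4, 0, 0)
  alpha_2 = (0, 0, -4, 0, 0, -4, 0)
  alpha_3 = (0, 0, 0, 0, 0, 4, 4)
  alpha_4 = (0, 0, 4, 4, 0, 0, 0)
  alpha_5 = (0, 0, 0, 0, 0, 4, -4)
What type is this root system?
D5

Compute the Cartan integers a_ij = 2(alpha_i, alpha_j)/(alpha_j, alpha_j); the resulting 5x5 Cartan matrix is
[[2, 0, 0, -1, 0], [0, 2, -1, -1, -1], [0, -1, 2, 0, 0], [-1, -1, 0, 2, 0], [0, -1, 0, 0, 2]].
All simple roots have the same length, so the diagram is simply laced. The associated Dynkin diagram is a chain of 3 nodes with a fork of two nodes at one end (D_5), so the type is D_5 (the algebra so(10)).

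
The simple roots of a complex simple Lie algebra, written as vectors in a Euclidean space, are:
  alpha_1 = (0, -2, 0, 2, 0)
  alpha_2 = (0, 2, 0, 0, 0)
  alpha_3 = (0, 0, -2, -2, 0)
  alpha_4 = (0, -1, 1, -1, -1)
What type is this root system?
Compute the Cartan integers a_ij = 2(alpha_i, alpha_j)/(alpha_j, alpha_j); the resulting 4x4 Cartan matrix is
[[2, -2, -1, 0], [-1, 2, 0, -1], [-1, 0, 2, 0], [0, -1, 0, 2]].
The roots have two lengths (squared-length ratio 2:1); the short ones are alpha_{2,4}. The associated Dynkin diagram is a chain of 4 nodes with a double edge between the middle two (F_4), so the type is F_4.

F_4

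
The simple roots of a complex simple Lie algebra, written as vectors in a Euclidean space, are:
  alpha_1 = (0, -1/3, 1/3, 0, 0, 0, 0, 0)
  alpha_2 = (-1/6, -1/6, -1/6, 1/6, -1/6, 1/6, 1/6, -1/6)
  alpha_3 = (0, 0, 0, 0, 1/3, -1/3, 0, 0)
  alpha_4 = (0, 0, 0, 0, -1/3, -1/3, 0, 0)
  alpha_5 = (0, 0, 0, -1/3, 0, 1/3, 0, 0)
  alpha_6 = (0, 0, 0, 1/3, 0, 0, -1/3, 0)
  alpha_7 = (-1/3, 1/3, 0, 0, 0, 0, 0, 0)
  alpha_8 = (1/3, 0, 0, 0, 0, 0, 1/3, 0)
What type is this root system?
E_8

Compute the Cartan integers a_ij = 2(alpha_i, alpha_j)/(alpha_j, alpha_j); the resulting 8x8 Cartan matrix is
[[2, 0, 0, 0, 0, 0, -1, 0], [0, 2, -1, 0, 0, 0, 0, 0], [0, -1, 2, 0, -1, 0, 0, 0], [0, 0, 0, 2, -1, 0, 0, 0], [0, 0, -1, -1, 2, -1, 0, 0], [0, 0, 0, 0, -1, 2, 0, -1], [-1, 0, 0, 0, 0, 0, 2, -1], [0, 0, 0, 0, 0, -1, -1, 2]].
All simple roots have the same length, so the diagram is simply laced. The associated Dynkin diagram is a chain of 7 nodes with one extra node attached to the third node from one end (E_8), so the type is E_8.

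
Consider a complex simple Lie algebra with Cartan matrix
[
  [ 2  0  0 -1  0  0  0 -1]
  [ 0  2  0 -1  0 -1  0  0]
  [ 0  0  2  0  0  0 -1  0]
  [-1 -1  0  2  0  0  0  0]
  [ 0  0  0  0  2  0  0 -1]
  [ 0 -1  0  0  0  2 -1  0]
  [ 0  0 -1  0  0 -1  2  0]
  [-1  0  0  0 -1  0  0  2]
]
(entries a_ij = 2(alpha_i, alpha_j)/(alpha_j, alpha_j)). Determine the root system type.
The matrix has rank 8 with 2's on the diagonal. Reading the off-diagonal entries as Dynkin edges (a single edge where a_ij = a_ji = -1; a double or triple edge where a_ij * a_ji = 2 or 3), the diagram is a chain of 8 nodes with single edges (A_8). One simple-root ordering that puts it in standard form is (alpha_3, alpha_7, alpha_6, alpha_2, alpha_4, alpha_1, alpha_8, alpha_5). So the algebra is type A_8, i.e. sl(9).

A_8 (sl(9))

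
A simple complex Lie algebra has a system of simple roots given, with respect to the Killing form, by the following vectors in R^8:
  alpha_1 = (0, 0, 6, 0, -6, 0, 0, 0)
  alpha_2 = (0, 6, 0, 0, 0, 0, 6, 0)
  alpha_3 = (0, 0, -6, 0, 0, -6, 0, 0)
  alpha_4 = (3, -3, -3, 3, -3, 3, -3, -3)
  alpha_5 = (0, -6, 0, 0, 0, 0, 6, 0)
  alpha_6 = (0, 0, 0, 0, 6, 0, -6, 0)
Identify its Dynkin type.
Compute the Cartan integers a_ij = 2(alpha_i, alpha_j)/(alpha_j, alpha_j); the resulting 6x6 Cartan matrix is
[[2, 0, -1, 0, 0, -1], [0, 2, 0, -1, 0, -1], [-1, 0, 2, 0, 0, 0], [0, -1, 0, 2, 0, 0], [0, 0, 0, 0, 2, -1], [-1, -1, 0, 0, -1, 2]].
All simple roots have the same length, so the diagram is simply laced. The associated Dynkin diagram is a chain of 5 nodes with one extra node attached to the third node from one end (E_6), so the type is E_6.

E_6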